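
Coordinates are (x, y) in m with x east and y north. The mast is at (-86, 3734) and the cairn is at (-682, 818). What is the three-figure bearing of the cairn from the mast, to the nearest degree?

Δeast = -682 − -86 = -596.00; Δnorth = 818 − 3734 = -2916.00.
Bearing = atan2(Δeast, Δnorth) mod 360° = 191.55° ≈ 192°.

192°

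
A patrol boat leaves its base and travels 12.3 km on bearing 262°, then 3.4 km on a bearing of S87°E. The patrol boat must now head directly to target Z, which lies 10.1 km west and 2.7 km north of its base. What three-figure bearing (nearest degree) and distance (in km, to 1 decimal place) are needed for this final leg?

Leg 1 (262°, 12.3 km): east 12.3 sin 262° = -12.18, north 12.3 cos 262° = -1.71
Leg 2 (S87°E, 3.4 km): east 3.4 sin 93° = 3.40, north 3.4 cos 93° = -0.18
Current position: (-8.78, -1.89). Target: (-10.1, 2.7). Remaining: Δeast = -1.32, Δnorth = 4.59.
Bearing = atan2(-1.32, 4.59) mod 360° = 344.01°; distance = √((-1.32)² + (4.59)²) = 4.774 km.

344°, 4.8 km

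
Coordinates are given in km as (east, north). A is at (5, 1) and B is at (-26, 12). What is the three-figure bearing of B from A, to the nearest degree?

290°

Δeast = -26 − 5 = -31.00; Δnorth = 12 − 1 = 11.00.
Bearing = atan2(Δeast, Δnorth) mod 360° = 289.54° ≈ 290°.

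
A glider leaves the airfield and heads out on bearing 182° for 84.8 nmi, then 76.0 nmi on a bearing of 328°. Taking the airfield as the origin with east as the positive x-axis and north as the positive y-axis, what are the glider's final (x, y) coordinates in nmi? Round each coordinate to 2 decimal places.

(-43.23, -20.30)

Leg 1 (182°, 84.8 nmi): east 84.8 sin 182° = -2.96, north 84.8 cos 182° = -84.75
Leg 2 (328°, 76.0 nmi): east 76.0 sin 328° = -40.27, north 76.0 cos 328° = 64.45
Summing: -43.23 nmi east, -20.30 nmi north → (-43.23, -20.30).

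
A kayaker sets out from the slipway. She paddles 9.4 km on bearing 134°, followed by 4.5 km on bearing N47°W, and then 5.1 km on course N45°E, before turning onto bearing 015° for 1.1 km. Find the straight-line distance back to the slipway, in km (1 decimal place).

Leg 1 (134°, 9.4 km): east 9.4 sin 134° = 6.76, north 9.4 cos 134° = -6.53
Leg 2 (N47°W, 4.5 km): east 4.5 sin 313° = -3.29, north 4.5 cos 313° = 3.07
Leg 3 (N45°E, 5.1 km): east 5.1 sin 45° = 3.61, north 5.1 cos 45° = 3.61
Leg 4 (015°, 1.1 km): east 1.1 sin 15° = 0.28, north 1.1 cos 15° = 1.06
Net: 7.36 east, 1.21 north. Distance = √((7.36)² + (1.21)²) = 7.460 km.

7.5 km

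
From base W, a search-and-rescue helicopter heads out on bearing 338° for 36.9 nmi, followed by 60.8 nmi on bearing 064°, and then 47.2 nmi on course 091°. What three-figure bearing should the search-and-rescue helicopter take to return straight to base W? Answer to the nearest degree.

Leg 1 (338°, 36.9 nmi): east 36.9 sin 338° = -13.82, north 36.9 cos 338° = 34.21
Leg 2 (064°, 60.8 nmi): east 60.8 sin 64° = 54.65, north 60.8 cos 64° = 26.65
Leg 3 (091°, 47.2 nmi): east 47.2 sin 91° = 47.19, north 47.2 cos 91° = -0.82
Net displacement: 88.02 east, 60.04 north. Direction back to start is (-88.02, -60.04): bearing = atan2(-88.02, -60.04) mod 360° = 235.70° ≈ 236°.

236°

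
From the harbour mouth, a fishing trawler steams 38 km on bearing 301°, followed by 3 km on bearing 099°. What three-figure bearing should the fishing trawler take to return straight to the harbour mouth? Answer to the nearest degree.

123°

Leg 1 (301°, 38 km): east 38 sin 301° = -32.57, north 38 cos 301° = 19.57
Leg 2 (099°, 3 km): east 3 sin 99° = 2.96, north 3 cos 99° = -0.47
Net displacement: -29.61 east, 19.10 north. Direction back to start is (29.61, -19.10): bearing = atan2(29.61, -19.10) mod 360° = 122.83° ≈ 123°.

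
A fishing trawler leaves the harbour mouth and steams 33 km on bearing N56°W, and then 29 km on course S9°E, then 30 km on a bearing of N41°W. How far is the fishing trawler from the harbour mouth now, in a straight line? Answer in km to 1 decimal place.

Leg 1 (N56°W, 33 km): east 33 sin 304° = -27.36, north 33 cos 304° = 18.45
Leg 2 (S9°E, 29 km): east 29 sin 171° = 4.54, north 29 cos 171° = -28.64
Leg 3 (N41°W, 30 km): east 30 sin 319° = -19.68, north 30 cos 319° = 22.64
Net: -42.50 east, 12.45 north. Distance = √((-42.50)² + (12.45)²) = 44.290 km.

44.3 km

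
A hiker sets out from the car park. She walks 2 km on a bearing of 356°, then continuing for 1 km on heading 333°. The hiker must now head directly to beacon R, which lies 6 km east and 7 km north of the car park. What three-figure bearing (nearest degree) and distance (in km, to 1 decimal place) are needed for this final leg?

Leg 1 (356°, 2 km): east 2 sin 356° = -0.14, north 2 cos 356° = 2.00
Leg 2 (333°, 1 km): east 1 sin 333° = -0.45, north 1 cos 333° = 0.89
Current position: (-0.59, 2.89). Target: (6, 7). Remaining: Δeast = 6.59, Δnorth = 4.11.
Bearing = atan2(6.59, 4.11) mod 360° = 58.04°; distance = √((6.59)² + (4.11)²) = 7.772 km.

058°, 7.8 km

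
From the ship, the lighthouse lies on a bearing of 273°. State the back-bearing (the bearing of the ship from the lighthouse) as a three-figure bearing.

Back-bearing = 273° − 180° = 093°.

093°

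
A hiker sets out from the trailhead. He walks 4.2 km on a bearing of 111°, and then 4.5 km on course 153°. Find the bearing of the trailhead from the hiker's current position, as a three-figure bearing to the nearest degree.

Leg 1 (111°, 4.2 km): east 4.2 sin 111° = 3.92, north 4.2 cos 111° = -1.51
Leg 2 (153°, 4.5 km): east 4.5 sin 153° = 2.04, north 4.5 cos 153° = -4.01
Net displacement: 5.96 east, -5.51 north. Direction back to start is (-5.96, 5.51): bearing = atan2(-5.96, 5.51) mod 360° = 312.76° ≈ 313°.

313°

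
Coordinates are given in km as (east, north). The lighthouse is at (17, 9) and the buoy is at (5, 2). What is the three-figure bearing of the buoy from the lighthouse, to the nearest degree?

Δeast = 5 − 17 = -12.00; Δnorth = 2 − 9 = -7.00.
Bearing = atan2(Δeast, Δnorth) mod 360° = 239.74° ≈ 240°.

240°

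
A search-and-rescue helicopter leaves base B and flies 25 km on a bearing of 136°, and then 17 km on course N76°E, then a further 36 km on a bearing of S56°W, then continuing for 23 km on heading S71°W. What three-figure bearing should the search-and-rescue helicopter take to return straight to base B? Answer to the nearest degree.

Leg 1 (136°, 25 km): east 25 sin 136° = 17.37, north 25 cos 136° = -17.98
Leg 2 (N76°E, 17 km): east 17 sin 76° = 16.50, north 17 cos 76° = 4.11
Leg 3 (S56°W, 36 km): east 36 sin 236° = -29.85, north 36 cos 236° = -20.13
Leg 4 (S71°W, 23 km): east 23 sin 251° = -21.75, north 23 cos 251° = -7.49
Net displacement: -17.73 east, -41.49 north. Direction back to start is (17.73, 41.49): bearing = atan2(17.73, 41.49) mod 360° = 23.14° ≈ 023°.

023°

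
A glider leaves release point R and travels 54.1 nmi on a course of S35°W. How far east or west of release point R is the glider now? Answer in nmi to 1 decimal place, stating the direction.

31.0 nmi west

Leg 1 (S35°W, 54.1 nmi): east 54.1 sin 215° = -31.03, north 54.1 cos 215° = -44.32
Net east component: -31.03 nmi.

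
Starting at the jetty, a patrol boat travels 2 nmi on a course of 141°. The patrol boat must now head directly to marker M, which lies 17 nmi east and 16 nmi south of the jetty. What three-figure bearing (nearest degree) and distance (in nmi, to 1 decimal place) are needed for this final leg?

Leg 1 (141°, 2 nmi): east 2 sin 141° = 1.26, north 2 cos 141° = -1.55
Current position: (1.26, -1.55). Target: (17, -16). Remaining: Δeast = 15.74, Δnorth = -14.45.
Bearing = atan2(15.74, -14.45) mod 360° = 132.54°; distance = √((15.74)² + (-14.45)²) = 21.365 nmi.

133°, 21.4 nmi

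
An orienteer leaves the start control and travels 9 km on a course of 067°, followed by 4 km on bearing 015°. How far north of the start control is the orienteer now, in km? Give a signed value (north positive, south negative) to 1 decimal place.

7.4 km

Leg 1 (067°, 9 km): east 9 sin 67° = 8.28, north 9 cos 67° = 3.52
Leg 2 (015°, 4 km): east 4 sin 15° = 1.04, north 4 cos 15° = 3.86
Net north component: 7.38 km.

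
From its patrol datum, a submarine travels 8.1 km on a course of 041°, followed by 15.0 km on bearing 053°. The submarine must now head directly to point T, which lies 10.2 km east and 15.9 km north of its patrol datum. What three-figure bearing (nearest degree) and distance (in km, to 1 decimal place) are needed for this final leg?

276°, 7.1 km

Leg 1 (041°, 8.1 km): east 8.1 sin 41° = 5.31, north 8.1 cos 41° = 6.11
Leg 2 (053°, 15.0 km): east 15.0 sin 53° = 11.98, north 15.0 cos 53° = 9.03
Current position: (17.29, 15.14). Target: (10.2, 15.9). Remaining: Δeast = -7.09, Δnorth = 0.76.
Bearing = atan2(-7.09, 0.76) mod 360° = 276.11°; distance = √((-7.09)² + (0.76)²) = 7.134 km.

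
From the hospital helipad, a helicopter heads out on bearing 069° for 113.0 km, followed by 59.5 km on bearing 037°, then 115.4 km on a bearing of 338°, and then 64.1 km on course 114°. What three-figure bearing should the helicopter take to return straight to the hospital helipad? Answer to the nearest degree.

Leg 1 (069°, 113.0 km): east 113.0 sin 69° = 105.49, north 113.0 cos 69° = 40.50
Leg 2 (037°, 59.5 km): east 59.5 sin 37° = 35.81, north 59.5 cos 37° = 47.52
Leg 3 (338°, 115.4 km): east 115.4 sin 338° = -43.23, north 115.4 cos 338° = 107.00
Leg 4 (114°, 64.1 km): east 64.1 sin 114° = 58.56, north 64.1 cos 114° = -26.07
Net displacement: 156.63 east, 168.94 north. Direction back to start is (-156.63, -168.94): bearing = atan2(-156.63, -168.94) mod 360° = 222.83° ≈ 223°.

223°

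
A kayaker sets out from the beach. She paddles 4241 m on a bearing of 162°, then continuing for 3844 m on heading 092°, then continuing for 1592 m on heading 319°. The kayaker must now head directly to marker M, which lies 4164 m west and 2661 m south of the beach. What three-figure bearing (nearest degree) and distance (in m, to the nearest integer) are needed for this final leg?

Leg 1 (162°, 4241 m): east 4241 sin 162° = 1310.54, north 4241 cos 162° = -4033.43
Leg 2 (092°, 3844 m): east 3844 sin 92° = 3841.66, north 3844 cos 92° = -134.15
Leg 3 (319°, 1592 m): east 1592 sin 319° = -1044.45, north 1592 cos 319° = 1201.50
Current position: (4107.75, -2966.09). Target: (-4164, -2661). Remaining: Δeast = -8271.75, Δnorth = 305.09.
Bearing = atan2(-8271.75, 305.09) mod 360° = 272.11°; distance = √((-8271.75)² + (305.09)²) = 8277.378 m.

272°, 8277 m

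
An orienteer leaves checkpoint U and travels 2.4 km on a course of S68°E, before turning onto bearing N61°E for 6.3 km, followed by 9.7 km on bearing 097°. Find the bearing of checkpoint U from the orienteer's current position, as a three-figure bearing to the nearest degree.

Leg 1 (S68°E, 2.4 km): east 2.4 sin 112° = 2.23, north 2.4 cos 112° = -0.90
Leg 2 (N61°E, 6.3 km): east 6.3 sin 61° = 5.51, north 6.3 cos 61° = 3.05
Leg 3 (097°, 9.7 km): east 9.7 sin 97° = 9.63, north 9.7 cos 97° = -1.18
Net displacement: 17.36 east, 0.97 north. Direction back to start is (-17.36, -0.97): bearing = atan2(-17.36, -0.97) mod 360° = 266.79° ≈ 267°.

267°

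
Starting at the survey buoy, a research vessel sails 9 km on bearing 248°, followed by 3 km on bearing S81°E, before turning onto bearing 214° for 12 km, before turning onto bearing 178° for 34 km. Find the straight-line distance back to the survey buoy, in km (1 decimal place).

Leg 1 (248°, 9 km): east 9 sin 248° = -8.34, north 9 cos 248° = -3.37
Leg 2 (S81°E, 3 km): east 3 sin 99° = 2.96, north 3 cos 99° = -0.47
Leg 3 (214°, 12 km): east 12 sin 214° = -6.71, north 12 cos 214° = -9.95
Leg 4 (178°, 34 km): east 34 sin 178° = 1.19, north 34 cos 178° = -33.98
Net: -10.91 east, -47.77 north. Distance = √((-10.91)² + (-47.77)²) = 48.998 km.

49.0 km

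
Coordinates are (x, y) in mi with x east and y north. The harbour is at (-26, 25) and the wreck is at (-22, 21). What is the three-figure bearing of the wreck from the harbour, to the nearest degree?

135°

Δeast = -22 − -26 = 4.00; Δnorth = 21 − 25 = -4.00.
Bearing = atan2(Δeast, Δnorth) mod 360° = 135.00° ≈ 135°.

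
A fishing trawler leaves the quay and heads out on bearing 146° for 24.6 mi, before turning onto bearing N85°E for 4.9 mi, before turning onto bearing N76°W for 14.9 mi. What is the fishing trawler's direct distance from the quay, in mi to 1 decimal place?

Leg 1 (146°, 24.6 mi): east 24.6 sin 146° = 13.76, north 24.6 cos 146° = -20.39
Leg 2 (N85°E, 4.9 mi): east 4.9 sin 85° = 4.88, north 4.9 cos 85° = 0.43
Leg 3 (N76°W, 14.9 mi): east 14.9 sin 284° = -14.46, north 14.9 cos 284° = 3.60
Net: 4.18 east, -16.36 north. Distance = √((4.18)² + (-16.36)²) = 16.888 mi.

16.9 mi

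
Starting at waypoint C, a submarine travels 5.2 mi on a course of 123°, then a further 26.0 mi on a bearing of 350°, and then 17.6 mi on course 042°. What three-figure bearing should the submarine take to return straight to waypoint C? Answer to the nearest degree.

Leg 1 (123°, 5.2 mi): east 5.2 sin 123° = 4.36, north 5.2 cos 123° = -2.83
Leg 2 (350°, 26.0 mi): east 26.0 sin 350° = -4.51, north 26.0 cos 350° = 25.61
Leg 3 (042°, 17.6 mi): east 17.6 sin 42° = 11.78, north 17.6 cos 42° = 13.08
Net displacement: 11.62 east, 35.85 north. Direction back to start is (-11.62, -35.85): bearing = atan2(-11.62, -35.85) mod 360° = 197.96° ≈ 198°.

198°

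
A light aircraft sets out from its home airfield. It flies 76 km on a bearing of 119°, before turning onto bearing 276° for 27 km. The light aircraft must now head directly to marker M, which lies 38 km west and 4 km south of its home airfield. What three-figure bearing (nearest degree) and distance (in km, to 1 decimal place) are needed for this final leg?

Leg 1 (119°, 76 km): east 76 sin 119° = 66.47, north 76 cos 119° = -36.85
Leg 2 (276°, 27 km): east 27 sin 276° = -26.85, north 27 cos 276° = 2.82
Current position: (39.62, -34.02). Target: (-38, -4). Remaining: Δeast = -77.62, Δnorth = 30.02.
Bearing = atan2(-77.62, 30.02) mod 360° = 291.15°; distance = √((-77.62)² + (30.02)²) = 83.223 km.

291°, 83.2 km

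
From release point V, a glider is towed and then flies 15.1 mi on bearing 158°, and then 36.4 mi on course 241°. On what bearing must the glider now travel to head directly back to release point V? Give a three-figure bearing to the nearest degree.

040°

Leg 1 (158°, 15.1 mi): east 15.1 sin 158° = 5.66, north 15.1 cos 158° = -14.00
Leg 2 (241°, 36.4 mi): east 36.4 sin 241° = -31.84, north 36.4 cos 241° = -17.65
Net displacement: -26.18 east, -31.65 north. Direction back to start is (26.18, 31.65): bearing = atan2(26.18, 31.65) mod 360° = 39.60° ≈ 040°.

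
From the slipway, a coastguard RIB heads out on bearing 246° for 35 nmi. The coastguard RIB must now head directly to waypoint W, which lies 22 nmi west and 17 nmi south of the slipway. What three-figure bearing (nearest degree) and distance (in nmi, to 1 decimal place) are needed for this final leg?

105°, 10.4 nmi

Leg 1 (246°, 35 nmi): east 35 sin 246° = -31.97, north 35 cos 246° = -14.24
Current position: (-31.97, -14.24). Target: (-22, -17). Remaining: Δeast = 9.97, Δnorth = -2.76.
Bearing = atan2(9.97, -2.76) mod 360° = 105.49°; distance = √((9.97)² + (-2.76)²) = 10.350 nmi.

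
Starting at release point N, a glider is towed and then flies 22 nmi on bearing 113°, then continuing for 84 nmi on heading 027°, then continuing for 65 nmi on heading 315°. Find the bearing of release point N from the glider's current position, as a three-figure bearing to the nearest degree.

186°

Leg 1 (113°, 22 nmi): east 22 sin 113° = 20.25, north 22 cos 113° = -8.60
Leg 2 (027°, 84 nmi): east 84 sin 27° = 38.14, north 84 cos 27° = 74.84
Leg 3 (315°, 65 nmi): east 65 sin 315° = -45.96, north 65 cos 315° = 45.96
Net displacement: 12.42 east, 112.21 north. Direction back to start is (-12.42, -112.21): bearing = atan2(-12.42, -112.21) mod 360° = 186.32° ≈ 186°.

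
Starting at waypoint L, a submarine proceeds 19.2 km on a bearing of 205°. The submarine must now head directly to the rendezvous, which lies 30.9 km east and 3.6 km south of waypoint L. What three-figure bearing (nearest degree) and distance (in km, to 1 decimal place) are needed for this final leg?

Leg 1 (205°, 19.2 km): east 19.2 sin 205° = -8.11, north 19.2 cos 205° = -17.40
Current position: (-8.11, -17.40). Target: (30.9, -3.6). Remaining: Δeast = 39.01, Δnorth = 13.80.
Bearing = atan2(39.01, 13.80) mod 360° = 70.52°; distance = √((39.01)² + (13.80)²) = 41.383 km.

071°, 41.4 km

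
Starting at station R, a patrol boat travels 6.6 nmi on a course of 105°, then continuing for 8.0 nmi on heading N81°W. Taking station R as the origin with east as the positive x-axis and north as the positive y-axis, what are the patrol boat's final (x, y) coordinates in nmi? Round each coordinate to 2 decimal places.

Leg 1 (105°, 6.6 nmi): east 6.6 sin 105° = 6.38, north 6.6 cos 105° = -1.71
Leg 2 (N81°W, 8.0 nmi): east 8.0 sin 279° = -7.90, north 8.0 cos 279° = 1.25
Summing: -1.53 nmi east, -0.46 nmi north → (-1.53, -0.46).

(-1.53, -0.46)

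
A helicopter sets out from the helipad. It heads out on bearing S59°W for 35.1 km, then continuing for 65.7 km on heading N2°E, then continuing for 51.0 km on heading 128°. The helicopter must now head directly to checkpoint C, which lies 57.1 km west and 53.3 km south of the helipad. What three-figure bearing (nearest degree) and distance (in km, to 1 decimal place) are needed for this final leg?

Leg 1 (S59°W, 35.1 km): east 35.1 sin 239° = -30.09, north 35.1 cos 239° = -18.08
Leg 2 (N2°E, 65.7 km): east 65.7 sin 2° = 2.29, north 65.7 cos 2° = 65.66
Leg 3 (128°, 51.0 km): east 51.0 sin 128° = 40.19, north 51.0 cos 128° = -31.40
Current position: (12.39, 16.18). Target: (-57.1, -53.3). Remaining: Δeast = -69.49, Δnorth = -69.48.
Bearing = atan2(-69.49, -69.48) mod 360° = 225.00°; distance = √((-69.49)² + (-69.48)²) = 98.272 km.

225°, 98.3 km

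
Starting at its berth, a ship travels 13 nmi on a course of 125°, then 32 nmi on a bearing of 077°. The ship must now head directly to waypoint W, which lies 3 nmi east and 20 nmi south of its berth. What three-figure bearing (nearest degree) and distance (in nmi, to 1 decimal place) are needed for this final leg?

Leg 1 (125°, 13 nmi): east 13 sin 125° = 10.65, north 13 cos 125° = -7.46
Leg 2 (077°, 32 nmi): east 32 sin 77° = 31.18, north 32 cos 77° = 7.20
Current position: (41.83, -0.26). Target: (3, -20). Remaining: Δeast = -38.83, Δnorth = -19.74.
Bearing = atan2(-38.83, -19.74) mod 360° = 243.05°; distance = √((-38.83)² + (-19.74)²) = 43.559 nmi.

243°, 43.6 nmi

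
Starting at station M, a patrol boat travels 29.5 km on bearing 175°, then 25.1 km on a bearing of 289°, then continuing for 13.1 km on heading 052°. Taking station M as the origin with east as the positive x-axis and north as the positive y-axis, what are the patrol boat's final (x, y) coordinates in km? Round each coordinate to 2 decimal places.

(-10.84, -13.15)

Leg 1 (175°, 29.5 km): east 29.5 sin 175° = 2.57, north 29.5 cos 175° = -29.39
Leg 2 (289°, 25.1 km): east 25.1 sin 289° = -23.73, north 25.1 cos 289° = 8.17
Leg 3 (052°, 13.1 km): east 13.1 sin 52° = 10.32, north 13.1 cos 52° = 8.07
Summing: -10.84 km east, -13.15 km north → (-10.84, -13.15).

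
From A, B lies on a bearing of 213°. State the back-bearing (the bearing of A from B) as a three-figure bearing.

Back-bearing = 213° − 180° = 033°.

033°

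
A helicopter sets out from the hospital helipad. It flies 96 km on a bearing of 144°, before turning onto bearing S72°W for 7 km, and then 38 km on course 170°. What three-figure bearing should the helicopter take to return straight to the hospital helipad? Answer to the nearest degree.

Leg 1 (144°, 96 km): east 96 sin 144° = 56.43, north 96 cos 144° = -77.67
Leg 2 (S72°W, 7 km): east 7 sin 252° = -6.66, north 7 cos 252° = -2.16
Leg 3 (170°, 38 km): east 38 sin 170° = 6.60, north 38 cos 170° = -37.42
Net displacement: 56.37 east, -117.25 north. Direction back to start is (-56.37, 117.25): bearing = atan2(-56.37, 117.25) mod 360° = 334.32° ≈ 334°.

334°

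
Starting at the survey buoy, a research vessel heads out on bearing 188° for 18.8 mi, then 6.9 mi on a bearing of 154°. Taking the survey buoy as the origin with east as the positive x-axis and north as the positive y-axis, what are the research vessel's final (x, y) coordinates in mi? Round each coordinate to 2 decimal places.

(0.41, -24.82)

Leg 1 (188°, 18.8 mi): east 18.8 sin 188° = -2.62, north 18.8 cos 188° = -18.62
Leg 2 (154°, 6.9 mi): east 6.9 sin 154° = 3.02, north 6.9 cos 154° = -6.20
Summing: 0.41 mi east, -24.82 mi north → (0.41, -24.82).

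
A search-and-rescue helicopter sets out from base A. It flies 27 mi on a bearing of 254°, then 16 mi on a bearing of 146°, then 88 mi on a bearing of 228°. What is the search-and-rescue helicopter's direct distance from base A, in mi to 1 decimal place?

114.6 mi

Leg 1 (254°, 27 mi): east 27 sin 254° = -25.95, north 27 cos 254° = -7.44
Leg 2 (146°, 16 mi): east 16 sin 146° = 8.95, north 16 cos 146° = -13.26
Leg 3 (228°, 88 mi): east 88 sin 228° = -65.40, north 88 cos 228° = -58.88
Net: -82.40 east, -79.59 north. Distance = √((-82.40)² + (-79.59)²) = 114.564 mi.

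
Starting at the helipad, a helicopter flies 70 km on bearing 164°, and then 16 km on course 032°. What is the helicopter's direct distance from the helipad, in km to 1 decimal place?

Leg 1 (164°, 70 km): east 70 sin 164° = 19.29, north 70 cos 164° = -67.29
Leg 2 (032°, 16 km): east 16 sin 32° = 8.48, north 16 cos 32° = 13.57
Net: 27.77 east, -53.72 north. Distance = √((27.77)² + (-53.72)²) = 60.474 km.

60.5 km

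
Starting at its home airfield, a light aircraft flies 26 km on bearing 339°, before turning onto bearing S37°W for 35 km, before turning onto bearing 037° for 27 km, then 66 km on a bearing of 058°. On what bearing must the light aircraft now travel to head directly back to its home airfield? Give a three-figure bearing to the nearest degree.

Leg 1 (339°, 26 km): east 26 sin 339° = -9.32, north 26 cos 339° = 24.27
Leg 2 (S37°W, 35 km): east 35 sin 217° = -21.06, north 35 cos 217° = -27.95
Leg 3 (037°, 27 km): east 27 sin 37° = 16.25, north 27 cos 37° = 21.56
Leg 4 (058°, 66 km): east 66 sin 58° = 55.97, north 66 cos 58° = 34.97
Net displacement: 41.84 east, 52.86 north. Direction back to start is (-41.84, -52.86): bearing = atan2(-41.84, -52.86) mod 360° = 218.36° ≈ 218°.

218°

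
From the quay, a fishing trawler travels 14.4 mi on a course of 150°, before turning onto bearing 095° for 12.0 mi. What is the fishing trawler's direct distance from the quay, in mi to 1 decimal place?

23.4 mi

Leg 1 (150°, 14.4 mi): east 14.4 sin 150° = 7.20, north 14.4 cos 150° = -12.47
Leg 2 (095°, 12.0 mi): east 12.0 sin 95° = 11.95, north 12.0 cos 95° = -1.05
Net: 19.15 east, -13.52 north. Distance = √((19.15)² + (-13.52)²) = 23.443 mi.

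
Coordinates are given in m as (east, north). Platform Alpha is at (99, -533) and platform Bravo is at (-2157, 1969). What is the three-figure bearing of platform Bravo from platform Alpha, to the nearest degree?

Δeast = -2157 − 99 = -2256.00; Δnorth = 1969 − -533 = 2502.00.
Bearing = atan2(Δeast, Δnorth) mod 360° = 317.96° ≈ 318°.

318°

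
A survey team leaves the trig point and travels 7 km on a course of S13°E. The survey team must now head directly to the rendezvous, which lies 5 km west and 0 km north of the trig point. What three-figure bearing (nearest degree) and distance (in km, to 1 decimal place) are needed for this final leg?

316°, 9.5 km

Leg 1 (S13°E, 7 km): east 7 sin 167° = 1.57, north 7 cos 167° = -6.82
Current position: (1.57, -6.82). Target: (-5, 0). Remaining: Δeast = -6.57, Δnorth = 6.82.
Bearing = atan2(-6.57, 6.82) mod 360° = 316.05°; distance = √((-6.57)² + (6.82)²) = 9.473 km.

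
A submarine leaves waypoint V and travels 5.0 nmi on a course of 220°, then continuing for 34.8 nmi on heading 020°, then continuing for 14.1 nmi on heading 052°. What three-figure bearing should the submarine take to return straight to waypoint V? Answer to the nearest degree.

208°

Leg 1 (220°, 5.0 nmi): east 5.0 sin 220° = -3.21, north 5.0 cos 220° = -3.83
Leg 2 (020°, 34.8 nmi): east 34.8 sin 20° = 11.90, north 34.8 cos 20° = 32.70
Leg 3 (052°, 14.1 nmi): east 14.1 sin 52° = 11.11, north 14.1 cos 52° = 8.68
Net displacement: 19.80 east, 37.55 north. Direction back to start is (-19.80, -37.55): bearing = atan2(-19.80, -37.55) mod 360° = 207.80° ≈ 208°.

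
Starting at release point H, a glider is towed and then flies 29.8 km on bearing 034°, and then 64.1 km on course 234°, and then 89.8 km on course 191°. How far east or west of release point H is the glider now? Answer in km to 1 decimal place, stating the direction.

Leg 1 (034°, 29.8 km): east 29.8 sin 34° = 16.66, north 29.8 cos 34° = 24.71
Leg 2 (234°, 64.1 km): east 64.1 sin 234° = -51.86, north 64.1 cos 234° = -37.68
Leg 3 (191°, 89.8 km): east 89.8 sin 191° = -17.13, north 89.8 cos 191° = -88.15
Net east component: -52.33 km.

52.3 km west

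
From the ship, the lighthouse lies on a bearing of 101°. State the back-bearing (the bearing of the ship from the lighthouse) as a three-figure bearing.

281°

Back-bearing = 101° + 180° = 281°.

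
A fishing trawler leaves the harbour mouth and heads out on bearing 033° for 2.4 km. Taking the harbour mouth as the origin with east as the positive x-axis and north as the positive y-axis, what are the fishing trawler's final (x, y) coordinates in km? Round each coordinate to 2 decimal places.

(1.31, 2.01)

Leg 1 (033°, 2.4 km): east 2.4 sin 33° = 1.31, north 2.4 cos 33° = 2.01
Summing: 1.31 km east, 2.01 km north → (1.31, 2.01).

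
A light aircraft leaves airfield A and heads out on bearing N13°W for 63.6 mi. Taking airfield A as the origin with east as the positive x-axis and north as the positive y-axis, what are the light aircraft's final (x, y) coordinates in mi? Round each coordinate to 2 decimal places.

(-14.31, 61.97)

Leg 1 (N13°W, 63.6 mi): east 63.6 sin 347° = -14.31, north 63.6 cos 347° = 61.97
Summing: -14.31 mi east, 61.97 mi north → (-14.31, 61.97).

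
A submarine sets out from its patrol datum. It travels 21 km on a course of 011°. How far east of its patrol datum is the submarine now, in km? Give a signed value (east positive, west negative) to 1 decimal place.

4.0 km

Leg 1 (011°, 21 km): east 21 sin 11° = 4.01, north 21 cos 11° = 20.61
Net east component: 4.01 km.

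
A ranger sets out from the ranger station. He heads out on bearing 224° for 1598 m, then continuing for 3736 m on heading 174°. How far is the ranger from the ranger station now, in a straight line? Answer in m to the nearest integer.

4918 m

Leg 1 (224°, 1598 m): east 1598 sin 224° = -1110.06, north 1598 cos 224° = -1149.51
Leg 2 (174°, 3736 m): east 3736 sin 174° = 390.52, north 3736 cos 174° = -3715.53
Net: -719.55 east, -4865.04 north. Distance = √((-719.55)² + (-4865.04)²) = 4917.962 m.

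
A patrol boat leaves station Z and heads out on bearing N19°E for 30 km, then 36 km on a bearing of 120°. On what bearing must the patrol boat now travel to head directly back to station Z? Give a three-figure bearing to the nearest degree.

Leg 1 (N19°E, 30 km): east 30 sin 19° = 9.77, north 30 cos 19° = 28.37
Leg 2 (120°, 36 km): east 36 sin 120° = 31.18, north 36 cos 120° = -18.00
Net displacement: 40.94 east, 10.37 north. Direction back to start is (-40.94, -10.37): bearing = atan2(-40.94, -10.37) mod 360° = 255.79° ≈ 256°.

256°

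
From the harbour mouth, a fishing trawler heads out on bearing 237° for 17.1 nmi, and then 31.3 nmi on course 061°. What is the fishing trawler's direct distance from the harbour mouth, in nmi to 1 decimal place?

Leg 1 (237°, 17.1 nmi): east 17.1 sin 237° = -14.34, north 17.1 cos 237° = -9.31
Leg 2 (061°, 31.3 nmi): east 31.3 sin 61° = 27.38, north 31.3 cos 61° = 15.17
Net: 13.03 east, 5.86 north. Distance = √((13.03)² + (5.86)²) = 14.292 nmi.

14.3 nmi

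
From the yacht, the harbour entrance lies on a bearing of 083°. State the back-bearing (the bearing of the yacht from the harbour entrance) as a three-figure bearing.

Back-bearing = 083° + 180° = 263°.

263°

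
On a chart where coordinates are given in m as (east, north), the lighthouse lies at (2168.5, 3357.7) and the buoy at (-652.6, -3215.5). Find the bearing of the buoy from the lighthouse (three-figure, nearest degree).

203°

Δeast = -652.6 − 2168.5 = -2821.10; Δnorth = -3215.5 − 3357.7 = -6573.20.
Bearing = atan2(Δeast, Δnorth) mod 360° = 203.23° ≈ 203°.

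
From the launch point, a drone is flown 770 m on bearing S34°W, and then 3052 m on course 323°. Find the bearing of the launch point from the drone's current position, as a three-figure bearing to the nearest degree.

128°

Leg 1 (S34°W, 770 m): east 770 sin 214° = -430.58, north 770 cos 214° = -638.36
Leg 2 (323°, 3052 m): east 3052 sin 323° = -1836.74, north 3052 cos 323° = 2437.44
Net displacement: -2267.32 east, 1799.08 north. Direction back to start is (2267.32, -1799.08): bearing = atan2(2267.32, -1799.08) mod 360° = 128.43° ≈ 128°.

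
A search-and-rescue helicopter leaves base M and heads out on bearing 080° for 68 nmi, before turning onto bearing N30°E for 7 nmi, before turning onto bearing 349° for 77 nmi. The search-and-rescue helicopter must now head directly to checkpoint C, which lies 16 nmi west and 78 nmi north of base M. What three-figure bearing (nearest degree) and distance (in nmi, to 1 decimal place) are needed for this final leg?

Leg 1 (080°, 68 nmi): east 68 sin 80° = 66.97, north 68 cos 80° = 11.81
Leg 2 (N30°E, 7 nmi): east 7 sin 30° = 3.50, north 7 cos 30° = 6.06
Leg 3 (349°, 77 nmi): east 77 sin 349° = -14.69, north 77 cos 349° = 75.59
Current position: (55.77, 93.46). Target: (-16, 78). Remaining: Δeast = -71.77, Δnorth = -15.46.
Bearing = atan2(-71.77, -15.46) mod 360° = 257.85°; distance = √((-71.77)² + (-15.46)²) = 73.420 nmi.

258°, 73.4 nmi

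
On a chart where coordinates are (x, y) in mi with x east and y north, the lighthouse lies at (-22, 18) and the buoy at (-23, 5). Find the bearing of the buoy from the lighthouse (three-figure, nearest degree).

184°

Δeast = -23 − -22 = -1.00; Δnorth = 5 − 18 = -13.00.
Bearing = atan2(Δeast, Δnorth) mod 360° = 184.40° ≈ 184°.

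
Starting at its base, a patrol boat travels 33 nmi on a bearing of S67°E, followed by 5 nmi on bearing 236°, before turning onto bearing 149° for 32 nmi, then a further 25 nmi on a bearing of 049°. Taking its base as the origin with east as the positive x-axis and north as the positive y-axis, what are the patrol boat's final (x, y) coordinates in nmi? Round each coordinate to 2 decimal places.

Leg 1 (S67°E, 33 nmi): east 33 sin 113° = 30.38, north 33 cos 113° = -12.89
Leg 2 (236°, 5 nmi): east 5 sin 236° = -4.15, north 5 cos 236° = -2.80
Leg 3 (149°, 32 nmi): east 32 sin 149° = 16.48, north 32 cos 149° = -27.43
Leg 4 (049°, 25 nmi): east 25 sin 49° = 18.87, north 25 cos 49° = 16.40
Summing: 61.58 nmi east, -26.72 nmi north → (61.58, -26.72).

(61.58, -26.72)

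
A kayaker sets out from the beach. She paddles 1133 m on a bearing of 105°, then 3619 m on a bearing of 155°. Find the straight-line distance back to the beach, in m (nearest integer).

4433 m

Leg 1 (105°, 1133 m): east 1133 sin 105° = 1094.39, north 1133 cos 105° = -293.24
Leg 2 (155°, 3619 m): east 3619 sin 155° = 1529.46, north 3619 cos 155° = -3279.93
Net: 2623.85 east, -3573.17 north. Distance = √((2623.85)² + (-3573.17)²) = 4433.072 m.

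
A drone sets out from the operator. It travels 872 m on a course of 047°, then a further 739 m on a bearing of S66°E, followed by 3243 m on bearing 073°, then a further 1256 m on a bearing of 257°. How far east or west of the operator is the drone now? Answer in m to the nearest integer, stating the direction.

3190 m east

Leg 1 (047°, 872 m): east 872 sin 47° = 637.74, north 872 cos 47° = 594.70
Leg 2 (S66°E, 739 m): east 739 sin 114° = 675.11, north 739 cos 114° = -300.58
Leg 3 (073°, 3243 m): east 3243 sin 73° = 3101.30, north 3243 cos 73° = 948.16
Leg 4 (257°, 1256 m): east 1256 sin 257° = -1223.81, north 1256 cos 257° = -282.54
Net east component: 3190.34 m.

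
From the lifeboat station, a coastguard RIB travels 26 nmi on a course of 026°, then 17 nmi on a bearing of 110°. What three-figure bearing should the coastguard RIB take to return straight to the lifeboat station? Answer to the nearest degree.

Leg 1 (026°, 26 nmi): east 26 sin 26° = 11.40, north 26 cos 26° = 23.37
Leg 2 (110°, 17 nmi): east 17 sin 110° = 15.97, north 17 cos 110° = -5.81
Net displacement: 27.37 east, 17.55 north. Direction back to start is (-27.37, -17.55): bearing = atan2(-27.37, -17.55) mod 360° = 237.33° ≈ 237°.

237°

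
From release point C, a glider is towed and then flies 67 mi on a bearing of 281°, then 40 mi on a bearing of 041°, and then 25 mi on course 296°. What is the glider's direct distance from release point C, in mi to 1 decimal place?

Leg 1 (281°, 67 mi): east 67 sin 281° = -65.77, north 67 cos 281° = 12.78
Leg 2 (041°, 40 mi): east 40 sin 41° = 26.24, north 40 cos 41° = 30.19
Leg 3 (296°, 25 mi): east 25 sin 296° = -22.47, north 25 cos 296° = 10.96
Net: -62.00 east, 53.93 north. Distance = √((-62.00)² + (53.93)²) = 82.172 mi.

82.2 mi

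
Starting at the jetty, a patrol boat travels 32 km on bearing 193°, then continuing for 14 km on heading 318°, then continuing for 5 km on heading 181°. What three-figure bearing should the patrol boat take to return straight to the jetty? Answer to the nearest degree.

033°

Leg 1 (193°, 32 km): east 32 sin 193° = -7.20, north 32 cos 193° = -31.18
Leg 2 (318°, 14 km): east 14 sin 318° = -9.37, north 14 cos 318° = 10.40
Leg 3 (181°, 5 km): east 5 sin 181° = -0.09, north 5 cos 181° = -5.00
Net displacement: -16.65 east, -25.78 north. Direction back to start is (16.65, 25.78): bearing = atan2(16.65, 25.78) mod 360° = 32.87° ≈ 033°.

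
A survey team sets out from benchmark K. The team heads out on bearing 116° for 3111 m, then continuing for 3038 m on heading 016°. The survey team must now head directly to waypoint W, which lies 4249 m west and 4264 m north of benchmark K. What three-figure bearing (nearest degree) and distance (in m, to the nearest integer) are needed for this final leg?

289°, 8335 m

Leg 1 (116°, 3111 m): east 3111 sin 116° = 2796.15, north 3111 cos 116° = -1363.77
Leg 2 (016°, 3038 m): east 3038 sin 16° = 837.39, north 3038 cos 16° = 2920.31
Current position: (3633.53, 1556.54). Target: (-4249, 4264). Remaining: Δeast = -7882.53, Δnorth = 2707.46.
Bearing = atan2(-7882.53, 2707.46) mod 360° = 288.96°; distance = √((-7882.53)² + (2707.46)²) = 8334.548 m.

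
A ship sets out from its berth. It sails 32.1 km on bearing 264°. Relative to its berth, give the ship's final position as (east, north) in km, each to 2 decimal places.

(-31.92, -3.36)

Leg 1 (264°, 32.1 km): east 32.1 sin 264° = -31.92, north 32.1 cos 264° = -3.36
Summing: -31.92 km east, -3.36 km north → (-31.92, -3.36).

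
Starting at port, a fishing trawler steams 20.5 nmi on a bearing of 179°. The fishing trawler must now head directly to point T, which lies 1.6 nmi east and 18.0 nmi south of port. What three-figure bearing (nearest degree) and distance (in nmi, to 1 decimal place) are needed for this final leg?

Leg 1 (179°, 20.5 nmi): east 20.5 sin 179° = 0.36, north 20.5 cos 179° = -20.50
Current position: (0.36, -20.50). Target: (1.6, -18.0). Remaining: Δeast = 1.24, Δnorth = 2.50.
Bearing = atan2(1.24, 2.50) mod 360° = 26.45°; distance = √((1.24)² + (2.50)²) = 2.789 nmi.

026°, 2.8 nmi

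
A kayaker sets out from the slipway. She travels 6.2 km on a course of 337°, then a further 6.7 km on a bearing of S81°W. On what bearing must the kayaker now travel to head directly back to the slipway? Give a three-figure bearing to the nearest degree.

117°

Leg 1 (337°, 6.2 km): east 6.2 sin 337° = -2.42, north 6.2 cos 337° = 5.71
Leg 2 (S81°W, 6.7 km): east 6.7 sin 261° = -6.62, north 6.7 cos 261° = -1.05
Net displacement: -9.04 east, 4.66 north. Direction back to start is (9.04, -4.66): bearing = atan2(9.04, -4.66) mod 360° = 117.27° ≈ 117°.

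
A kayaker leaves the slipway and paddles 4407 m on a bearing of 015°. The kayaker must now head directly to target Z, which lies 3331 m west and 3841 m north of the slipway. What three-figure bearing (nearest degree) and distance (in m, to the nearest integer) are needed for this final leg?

Leg 1 (015°, 4407 m): east 4407 sin 15° = 1140.62, north 4407 cos 15° = 4256.84
Current position: (1140.62, 4256.84). Target: (-3331, 3841). Remaining: Δeast = -4471.62, Δnorth = -415.84.
Bearing = atan2(-4471.62, -415.84) mod 360° = 264.69°; distance = √((-4471.62)² + (-415.84)²) = 4490.909 m.

265°, 4491 m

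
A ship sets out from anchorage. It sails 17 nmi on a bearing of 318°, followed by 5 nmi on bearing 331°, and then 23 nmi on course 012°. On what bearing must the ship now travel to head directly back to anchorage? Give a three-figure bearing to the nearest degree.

Leg 1 (318°, 17 nmi): east 17 sin 318° = -11.38, north 17 cos 318° = 12.63
Leg 2 (331°, 5 nmi): east 5 sin 331° = -2.42, north 5 cos 331° = 4.37
Leg 3 (012°, 23 nmi): east 23 sin 12° = 4.78, north 23 cos 12° = 22.50
Net displacement: -9.02 east, 39.50 north. Direction back to start is (9.02, -39.50): bearing = atan2(9.02, -39.50) mod 360° = 167.14° ≈ 167°.

167°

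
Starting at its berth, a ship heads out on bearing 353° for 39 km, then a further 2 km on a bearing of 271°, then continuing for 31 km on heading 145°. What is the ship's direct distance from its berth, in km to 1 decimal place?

Leg 1 (353°, 39 km): east 39 sin 353° = -4.75, north 39 cos 353° = 38.71
Leg 2 (271°, 2 km): east 2 sin 271° = -2.00, north 2 cos 271° = 0.03
Leg 3 (145°, 31 km): east 31 sin 145° = 17.78, north 31 cos 145° = -25.39
Net: 11.03 east, 13.35 north. Distance = √((11.03)² + (13.35)²) = 17.316 km.

17.3 km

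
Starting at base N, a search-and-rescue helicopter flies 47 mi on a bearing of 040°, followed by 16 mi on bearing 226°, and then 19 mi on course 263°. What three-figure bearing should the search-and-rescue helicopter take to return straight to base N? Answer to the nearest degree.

Leg 1 (040°, 47 mi): east 47 sin 40° = 30.21, north 47 cos 40° = 36.00
Leg 2 (226°, 16 mi): east 16 sin 226° = -11.51, north 16 cos 226° = -11.11
Leg 3 (263°, 19 mi): east 19 sin 263° = -18.86, north 19 cos 263° = -2.32
Net displacement: -0.16 east, 22.57 north. Direction back to start is (0.16, -22.57): bearing = atan2(0.16, -22.57) mod 360° = 179.60° ≈ 180°.

180°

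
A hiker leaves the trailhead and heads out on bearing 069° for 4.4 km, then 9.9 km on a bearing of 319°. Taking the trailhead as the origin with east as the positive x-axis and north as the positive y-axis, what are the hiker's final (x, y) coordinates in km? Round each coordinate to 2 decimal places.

Leg 1 (069°, 4.4 km): east 4.4 sin 69° = 4.11, north 4.4 cos 69° = 1.58
Leg 2 (319°, 9.9 km): east 9.9 sin 319° = -6.49, north 9.9 cos 319° = 7.47
Summing: -2.39 km east, 9.05 km north → (-2.39, 9.05).

(-2.39, 9.05)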